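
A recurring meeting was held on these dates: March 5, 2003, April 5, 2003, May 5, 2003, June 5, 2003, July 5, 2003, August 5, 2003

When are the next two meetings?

September 5, 2003; October 5, 2003

Each date is the 5th; the gaps (31, 30, 31, 30, 31) track the month lengths.
The rule is the 5th of each month.
September 2003: September 5, 2003.
Next: October 2003 → October 5, 2003.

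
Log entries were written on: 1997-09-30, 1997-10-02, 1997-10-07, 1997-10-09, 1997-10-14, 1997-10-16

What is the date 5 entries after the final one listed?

The gap pattern 2, 5, 2, 5, 2 repeats every 2 events.
These are the Tuesdays and Thursdays of each week.
The following Tuesday is 1997-10-21.
Next Thursday: 1997-10-23.
The following Tuesday is 1997-10-28.
The following Thursday is 1997-10-30.
The following Tuesday is 1997-11-04.

1997-11-04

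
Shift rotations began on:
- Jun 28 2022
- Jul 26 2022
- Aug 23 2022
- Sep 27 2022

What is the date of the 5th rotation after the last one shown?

Feb 28 2023

These are Tuesdays at 28- or 35-day spacing (28, 28, 35).
The pattern: 4th Tuesday of the month.
October 2022 — 4th Tuesday is Oct 25 2022.
November 2022 — 4th Tuesday is Nov 22 2022.
December 2022 — 4th Tuesday is Dec 27 2022.
4th Tuesday of January 2023: Jan 24 2023.
4th Tuesday of February 2023: Feb 28 2023.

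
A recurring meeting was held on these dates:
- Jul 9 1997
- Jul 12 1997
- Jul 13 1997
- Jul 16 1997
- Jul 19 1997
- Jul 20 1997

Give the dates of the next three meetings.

Jul 23 1997, Jul 26 1997, Jul 27 1997

Gaps: 3, 1, 3, 3, 1 days — not constant, but cyclic with period 3.
The events fall on every Wednesday, Saturday and Sunday.
The following Wednesday is Jul 23 1997.
Next Saturday: Jul 26 1997.
The following Sunday is Jul 27 1997.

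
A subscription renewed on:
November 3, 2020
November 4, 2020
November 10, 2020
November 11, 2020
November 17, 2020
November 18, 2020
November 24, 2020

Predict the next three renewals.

Every event lands on a Tuesday or Wednesday (gaps cycle 1, 6, 1, 6, 1, 6).
So the schedule is: every Tuesday and Wednesday.
Next Wednesday: November 25, 2020.
The following Tuesday is December 1, 2020.
Next Wednesday: December 2, 2020.

November 25, 2020; December 1, 2020; December 2, 2020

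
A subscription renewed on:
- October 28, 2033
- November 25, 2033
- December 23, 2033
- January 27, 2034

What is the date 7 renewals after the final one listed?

These are Fridays at 28- or 35-day spacing (28, 28, 35).
The pattern: 4th Friday of the month.
February 2034 — 4th Friday is February 24, 2034.
March 2034 — 4th Friday is March 24, 2034.
4th Friday of April 2034: April 28, 2034.
4th Friday of May 2034: May 26, 2034.
June 2034 — 4th Friday is June 23, 2034.
July 2034 — 4th Friday is July 28, 2034.
August 2034 — 4th Friday is August 25, 2034.

August 25, 2034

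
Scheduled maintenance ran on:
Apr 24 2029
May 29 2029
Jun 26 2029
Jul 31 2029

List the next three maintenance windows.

Every date is a Tuesday; gaps 35, 28, 35 days.
Each is the last Tuesday of its month (at least one falls on the 29th or later, ruling out '4th Tuesday').
August 2029 ends with Tuesday Aug 28 2029.
September 2029 ends with Tuesday Sep 25 2029.
October 2029 ends with Tuesday Oct 30 2029.

Aug 28 2029, Sep 25 2029, Oct 30 2029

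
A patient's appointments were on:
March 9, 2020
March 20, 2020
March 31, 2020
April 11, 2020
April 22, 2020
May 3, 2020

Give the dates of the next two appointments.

May 14, 2020; May 25, 2020

The spacing is 11, 11, 11, 11, 11 days — always 11 days.
May 3, 2020 + 11 days = May 14, 2020.
May 14, 2020 + 11 days = May 25, 2020.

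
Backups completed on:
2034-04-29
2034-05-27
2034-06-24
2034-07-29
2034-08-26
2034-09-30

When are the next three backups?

All Saturdays; the gaps (28, 28, 35, 28, 35) vary with month length.
This is the last Saturday of each month.
October 2034 ends with Saturday 2034-10-28.
Last Saturday of November 2034: 2034-11-25.
December 2034 ends with Saturday 2034-12-30.

2034-10-28, 2034-11-25, 2034-12-30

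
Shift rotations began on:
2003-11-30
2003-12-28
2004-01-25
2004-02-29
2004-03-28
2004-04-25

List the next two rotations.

All Sundays; the gaps (28, 28, 35, 28, 28) vary with month length.
This is the last Sunday of each month.
Last Sunday of May 2004: 2004-05-30.
Last Sunday of June 2004: 2004-06-27.

2004-05-30, 2004-06-27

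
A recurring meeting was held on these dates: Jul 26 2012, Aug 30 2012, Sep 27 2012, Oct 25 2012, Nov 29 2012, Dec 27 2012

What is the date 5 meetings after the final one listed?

All Thursdays; the gaps (35, 28, 28, 35, 28) vary with month length.
This is the last Thursday of each month.
January 2013 ends with Thursday Jan 31 2013.
Last Thursday of February 2013: Feb 28 2013.
March 2013 ends with Thursday Mar 28 2013.
April 2013 ends with Thursday Apr 25 2013.
Last Thursday of May 2013: May 30 2013.

May 30 2013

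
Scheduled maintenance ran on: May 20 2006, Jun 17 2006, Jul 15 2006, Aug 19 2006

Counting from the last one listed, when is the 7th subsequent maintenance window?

Mar 17 2007

These are Saturdays at 28- or 35-day spacing (28, 28, 35).
The pattern: 3rd Saturday of the month.
3rd Saturday of September 2006: Sep 16 2006.
October 2006 — 3rd Saturday is Oct 21 2006.
November 2006 — 3rd Saturday is Nov 18 2006.
December 2006 — 3rd Saturday is Dec 16 2006.
January 2007 — 3rd Saturday is Jan 20 2007.
February 2007 — 3rd Saturday is Feb 17 2007.
3rd Saturday of March 2007: Mar 17 2007.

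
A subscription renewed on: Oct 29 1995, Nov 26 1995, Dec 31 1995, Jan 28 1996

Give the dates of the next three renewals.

Every date is a Sunday; gaps 28, 35, 28 days.
Each is the last Sunday of its month (at least one falls on the 29th or later, ruling out '4th Sunday').
February 1996 ends with Sunday Feb 25 1996.
Last Sunday of March 1996: Mar 31 1996.
April 1996 ends with Sunday Apr 28 1996.

Feb 25 1996, Mar 31 1996, Apr 28 1996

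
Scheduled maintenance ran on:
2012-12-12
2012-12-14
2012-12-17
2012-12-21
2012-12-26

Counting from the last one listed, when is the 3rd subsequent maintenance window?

2013-01-16

Gaps: 2, 3, 4, 5 days — each gap is 1 larger than the previous one.
Next gap: 6 days. 2012-12-26 + 6 days = 2013-01-01.
Next gap: 7 days. 2013-01-01 + 7 days = 2013-01-08.
Next gap: 8 days. 2013-01-08 + 8 days = 2013-01-16.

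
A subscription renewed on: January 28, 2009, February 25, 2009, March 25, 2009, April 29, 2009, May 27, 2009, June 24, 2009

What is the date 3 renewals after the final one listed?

September 30, 2009

All Wednesdays; the gaps (28, 28, 35, 28, 28) vary with month length.
This is the last Wednesday of each month.
July 2009 ends with Wednesday July 29, 2009.
Last Wednesday of August 2009: August 26, 2009.
September 2009 ends with Wednesday September 30, 2009.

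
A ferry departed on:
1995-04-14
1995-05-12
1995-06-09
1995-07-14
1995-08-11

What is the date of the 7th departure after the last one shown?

These are Fridays at 28- or 35-day spacing (28, 28, 35, 28).
The pattern: 2nd Friday of the month.
2nd Friday of September 1995: 1995-09-08.
October 1995 — 2nd Friday is 1995-10-13.
November 1995 — 2nd Friday is 1995-11-10.
2nd Friday of December 1995: 1995-12-08.
2nd Friday of January 1996: 1996-01-12.
2nd Friday of February 1996: 1996-02-09.
March 1996 — 2nd Friday is 1996-03-08.

1996-03-08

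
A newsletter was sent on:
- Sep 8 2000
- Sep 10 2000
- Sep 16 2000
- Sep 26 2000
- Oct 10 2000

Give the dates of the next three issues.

Gaps: 2, 6, 10, 14 days — each gap is 4 larger than the previous one.
Next gap: 18 days. Oct 10 2000 + 18 days = Oct 28 2000.
Next gap: 22 days. Oct 28 2000 + 22 days = Nov 19 2000.
Next gap: 26 days. Nov 19 2000 + 26 days = Dec 15 2000.

Oct 28 2000, Nov 19 2000, Dec 15 2000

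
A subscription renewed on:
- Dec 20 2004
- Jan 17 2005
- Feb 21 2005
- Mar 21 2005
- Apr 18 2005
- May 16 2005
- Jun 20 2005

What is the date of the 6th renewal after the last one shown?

Dec 19 2005

These are Mondays at 28- or 35-day spacing (28, 35, 28, 28, 28, 35).
The pattern: 3rd Monday of the month.
3rd Monday of July 2005: Jul 18 2005.
3rd Monday of August 2005: Aug 15 2005.
September 2005 — 3rd Monday is Sep 19 2005.
October 2005 — 3rd Monday is Oct 17 2005.
3rd Monday of November 2005: Nov 21 2005.
December 2005 — 3rd Monday is Dec 19 2005.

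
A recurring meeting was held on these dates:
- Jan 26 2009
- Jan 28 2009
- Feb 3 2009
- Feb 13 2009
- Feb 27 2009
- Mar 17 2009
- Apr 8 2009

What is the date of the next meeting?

Intervals are 2, 6, 10, 14, 18, 22 days — an arithmetic progression with common difference 4.
Next gap: 26 days. Apr 8 2009 + 26 days = May 4 2009.

May 4 2009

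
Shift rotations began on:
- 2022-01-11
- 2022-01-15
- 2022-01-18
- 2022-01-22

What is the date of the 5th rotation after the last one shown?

2022-02-08

Every event lands on a Tuesday or Saturday (gaps cycle 4, 3, 4).
So the schedule is: every Tuesday and Saturday.
Next Tuesday: 2022-01-25.
Next Saturday: 2022-01-29.
Next Tuesday: 2022-02-01.
The following Saturday is 2022-02-05.
Next Tuesday: 2022-02-08.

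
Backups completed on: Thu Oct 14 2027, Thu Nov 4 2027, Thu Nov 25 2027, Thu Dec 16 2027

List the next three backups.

Thu Jan 6 2028, Thu Jan 27 2028, Thu Feb 17 2028

The spacing is 21, 21, 21 days — always 21 days.
Thu Dec 16 2027 + 21 days = Thu Jan 6 2028.
Thu Jan 6 2028 + 21 days = Thu Jan 27 2028.
Thu Jan 27 2028 + 21 days = Thu Feb 17 2028.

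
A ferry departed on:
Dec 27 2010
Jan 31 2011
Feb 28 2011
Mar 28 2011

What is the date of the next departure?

These are Mondays with 35, 28, 28-day gaps.
Each is the final Monday of its month — Jan 31 2011 is past the 28th, so '4th Monday' doesn't fit.
April 2011 ends with Monday Apr 25 2011.

Apr 25 2011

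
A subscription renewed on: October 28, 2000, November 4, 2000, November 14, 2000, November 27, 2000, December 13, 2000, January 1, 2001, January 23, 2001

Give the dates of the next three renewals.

Intervals are 7, 10, 13, 16, 19, 22 days — an arithmetic progression with common difference 3.
Next gap: 25 days. January 23, 2001 + 25 days = February 17, 2001.
Next gap: 28 days. February 17, 2001 + 28 days = March 17, 2001.
Next gap: 31 days. March 17, 2001 + 31 days = April 17, 2001.

February 17, 2001; March 17, 2001; April 17, 2001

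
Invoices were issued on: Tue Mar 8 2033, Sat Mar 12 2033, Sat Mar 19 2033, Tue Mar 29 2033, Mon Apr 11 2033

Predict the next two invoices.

Wed Apr 27 2033, Mon May 16 2033

Intervals are 4, 7, 10, 13 days — an arithmetic progression with common difference 3.
Next gap: 16 days. Mon Apr 11 2033 + 16 days = Wed Apr 27 2033.
Next gap: 19 days. Wed Apr 27 2033 + 19 days = Mon May 16 2033.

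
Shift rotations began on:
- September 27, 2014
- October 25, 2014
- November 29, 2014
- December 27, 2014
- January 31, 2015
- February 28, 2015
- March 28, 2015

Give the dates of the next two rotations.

Every date is a Saturday; gaps 28, 35, 28, 35, 28, 28 days.
Each is the last Saturday of its month (at least one falls on the 29th or later, ruling out '4th Saturday').
April 2015 ends with Saturday April 25, 2015.
May 2015 ends with Saturday May 30, 2015.

April 25, 2015; May 30, 2015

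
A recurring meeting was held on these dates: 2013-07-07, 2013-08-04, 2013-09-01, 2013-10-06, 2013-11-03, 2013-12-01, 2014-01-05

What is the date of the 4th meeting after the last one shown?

2014-05-04

These are Sundays at 28- or 35-day spacing (28, 28, 35, 28, 28, 35).
The pattern: 1st Sunday of the month.
1st Sunday of February 2014: 2014-02-02.
March 2014 — 1st Sunday is 2014-03-02.
1st Sunday of April 2014: 2014-04-06.
1st Sunday of May 2014: 2014-05-04.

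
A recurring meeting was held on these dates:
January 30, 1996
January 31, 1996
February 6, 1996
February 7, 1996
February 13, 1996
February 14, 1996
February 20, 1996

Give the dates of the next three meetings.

The gap pattern 1, 6, 1, 6, 1, 6 repeats every 2 events.
These are the Tuesdays and Wednesdays of each week.
The following Wednesday is February 21, 1996.
The following Tuesday is February 27, 1996.
Next Wednesday: February 28, 1996.

February 21, 1996; February 27, 1996; February 28, 1996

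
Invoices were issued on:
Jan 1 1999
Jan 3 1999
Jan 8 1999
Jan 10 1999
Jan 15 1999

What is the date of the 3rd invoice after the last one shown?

Every event lands on a Friday or Sunday (gaps cycle 2, 5, 2, 5).
So the schedule is: every Friday and Sunday.
Next Sunday: Jan 17 1999.
The following Friday is Jan 22 1999.
The following Sunday is Jan 24 1999.

Jan 24 1999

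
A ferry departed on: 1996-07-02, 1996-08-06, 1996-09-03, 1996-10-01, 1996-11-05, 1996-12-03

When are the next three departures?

These are Tuesdays at 28- or 35-day spacing (35, 28, 28, 35, 28).
The pattern: 1st Tuesday of the month.
January 1997 — 1st Tuesday is 1997-01-07.
February 1997 — 1st Tuesday is 1997-02-04.
March 1997 — 1st Tuesday is 1997-03-04.

1997-01-07, 1997-02-04, 1997-03-04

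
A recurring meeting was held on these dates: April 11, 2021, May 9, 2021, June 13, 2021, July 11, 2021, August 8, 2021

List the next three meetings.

Gaps: 28, 35, 28, 28 days — a mix of 28 and 35. Every date is a Sunday.
Each is the 2nd Sunday of its month.
September 2021 — 2nd Sunday is September 12, 2021.
October 2021 — 2nd Sunday is October 10, 2021.
November 2021 — 2nd Sunday is November 14, 2021.

September 12, 2021; October 10, 2021; November 14, 2021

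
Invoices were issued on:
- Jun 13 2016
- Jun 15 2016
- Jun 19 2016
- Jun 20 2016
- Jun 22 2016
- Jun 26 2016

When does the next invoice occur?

Jun 27 2016

The gap pattern 2, 4, 1, 2, 4 repeats every 3 events.
These are the Mondays, Wednesdays and Sundays of each week.
Next Monday: Jun 27 2016.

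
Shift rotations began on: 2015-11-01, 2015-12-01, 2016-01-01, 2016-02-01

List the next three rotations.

2016-03-01, 2016-04-01, 2016-05-01

Each date is the 1st; the gaps (30, 31, 31) track the month lengths.
The rule is the 1st of each month.
March 2016: 2016-03-01.
Next: April 2016 → 2016-04-01.
Next: May 2016 → 2016-05-01.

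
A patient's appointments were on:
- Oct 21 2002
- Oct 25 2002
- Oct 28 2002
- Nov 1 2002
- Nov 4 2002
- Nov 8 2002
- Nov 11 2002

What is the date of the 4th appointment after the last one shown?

Gaps: 4, 3, 4, 3, 4, 3 days — not constant, but cyclic with period 2.
The events fall on every Monday and Friday.
The following Friday is Nov 15 2002.
The following Monday is Nov 18 2002.
The following Friday is Nov 22 2002.
The following Monday is Nov 25 2002.

Nov 25 2002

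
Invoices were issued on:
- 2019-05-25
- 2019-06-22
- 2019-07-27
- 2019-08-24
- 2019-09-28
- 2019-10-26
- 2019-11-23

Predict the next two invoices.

These are Saturdays at 28- or 35-day spacing (28, 35, 28, 35, 28, 28).
The pattern: 4th Saturday of the month.
4th Saturday of December 2019: 2019-12-28.
January 2020 — 4th Saturday is 2020-01-25.

2019-12-28, 2020-01-25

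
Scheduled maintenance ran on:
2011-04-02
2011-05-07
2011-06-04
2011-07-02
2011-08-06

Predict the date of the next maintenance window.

2011-09-03

All dates are Saturdays, 35, 28, 28, 35 days apart.
Specifically, the 1st Saturday of each month.
September 2011 — 1st Saturday is 2011-09-03.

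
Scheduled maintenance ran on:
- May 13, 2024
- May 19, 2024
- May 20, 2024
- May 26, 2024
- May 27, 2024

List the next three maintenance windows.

Every event lands on a Monday or Sunday (gaps cycle 6, 1, 6, 1).
So the schedule is: every Monday and Sunday.
The following Sunday is June 2, 2024.
The following Monday is June 3, 2024.
The following Sunday is June 9, 2024.

June 2, 2024; June 3, 2024; June 9, 2024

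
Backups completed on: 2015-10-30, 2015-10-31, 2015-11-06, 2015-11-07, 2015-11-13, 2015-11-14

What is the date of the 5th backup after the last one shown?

2015-12-04

The gap pattern 1, 6, 1, 6, 1 repeats every 2 events.
These are the Fridays and Saturdays of each week.
The following Friday is 2015-11-20.
The following Saturday is 2015-11-21.
The following Friday is 2015-11-27.
The following Saturday is 2015-11-28.
Next Friday: 2015-12-04.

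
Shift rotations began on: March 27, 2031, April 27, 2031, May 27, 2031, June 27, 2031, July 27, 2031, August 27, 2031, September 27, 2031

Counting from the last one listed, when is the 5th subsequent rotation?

February 27, 2032

The day-of-month is always 27 (31, 30, 31, 30, 31, 31 days between events).
So this recurs on the 27th of each month.
Next: October 2031 → October 27, 2031.
November 2031: November 27, 2031.
Next: December 2031 → December 27, 2031.
Next: January 2032 → January 27, 2032.
February 2032: February 27, 2032.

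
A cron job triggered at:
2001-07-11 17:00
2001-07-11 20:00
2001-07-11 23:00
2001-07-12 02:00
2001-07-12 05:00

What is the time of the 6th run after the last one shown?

Gaps: 3, 3, 3, 3 hours — each event is 3 hours after the previous one.
2001-07-12 05:00 + 3 h = 2001-07-12 08:00.
2001-07-12 08:00 + 3 h = 2001-07-12 11:00.
2001-07-12 11:00 + 3 h = 2001-07-12 14:00.
2001-07-12 14:00 + 3 h = 2001-07-12 17:00.
2001-07-12 17:00 + 3 h = 2001-07-12 20:00.
2001-07-12 20:00 + 3 h = 2001-07-12 23:00.

2001-07-12 23:00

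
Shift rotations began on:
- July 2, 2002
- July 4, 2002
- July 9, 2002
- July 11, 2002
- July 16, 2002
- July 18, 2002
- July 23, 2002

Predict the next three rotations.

July 25, 2002; July 30, 2002; August 1, 2002

Every event lands on a Tuesday or Thursday (gaps cycle 2, 5, 2, 5, 2, 5).
So the schedule is: every Tuesday and Thursday.
Next Thursday: July 25, 2002.
Next Tuesday: July 30, 2002.
Next Thursday: August 1, 2002.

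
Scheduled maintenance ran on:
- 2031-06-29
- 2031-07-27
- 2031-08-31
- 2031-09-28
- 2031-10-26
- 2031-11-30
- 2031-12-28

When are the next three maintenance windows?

2032-01-25, 2032-02-29, 2032-03-28

These are Sundays with 28, 35, 28, 28, 35, 28-day gaps.
Each is the final Sunday of its month — 2031-06-29 is past the 28th, so '4th Sunday' doesn't fit.
Last Sunday of January 2032: 2032-01-25.
February 2032 ends with Sunday 2032-02-29.
Last Sunday of March 2032: 2032-03-28.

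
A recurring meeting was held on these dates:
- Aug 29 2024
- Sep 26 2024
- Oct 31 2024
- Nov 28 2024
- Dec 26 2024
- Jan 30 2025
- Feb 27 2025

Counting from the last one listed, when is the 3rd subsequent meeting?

May 29 2025

Every date is a Thursday; gaps 28, 35, 28, 28, 35, 28 days.
Each is the last Thursday of its month (at least one falls on the 29th or later, ruling out '4th Thursday').
Last Thursday of March 2025: Mar 27 2025.
Last Thursday of April 2025: Apr 24 2025.
May 2025 ends with Thursday May 29 2025.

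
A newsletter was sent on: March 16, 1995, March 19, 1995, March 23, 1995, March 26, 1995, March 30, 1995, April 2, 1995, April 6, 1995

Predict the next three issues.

April 9, 1995; April 13, 1995; April 16, 1995

The gap pattern 3, 4, 3, 4, 3, 4 repeats every 2 events.
These are the Thursdays and Sundays of each week.
The following Sunday is April 9, 1995.
Next Thursday: April 13, 1995.
Next Sunday: April 16, 1995.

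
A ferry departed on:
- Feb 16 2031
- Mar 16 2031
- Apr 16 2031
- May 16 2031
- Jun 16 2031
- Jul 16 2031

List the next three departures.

Gaps: 28, 31, 30, 31, 30 days — not constant. Every event is on the 16th of the month.
Pattern: the 16th of each month.
August 2031: Aug 16 2031.
Next: September 2031 → Sep 16 2031.
October 2031: Oct 16 2031.

Aug 16 2031, Sep 16 2031, Oct 16 2031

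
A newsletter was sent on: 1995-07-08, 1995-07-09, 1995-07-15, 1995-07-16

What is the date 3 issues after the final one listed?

The gap pattern 1, 6, 1 repeats every 2 events.
These are the Saturdays and Sundays of each week.
The following Saturday is 1995-07-22.
The following Sunday is 1995-07-23.
The following Saturday is 1995-07-29.

1995-07-29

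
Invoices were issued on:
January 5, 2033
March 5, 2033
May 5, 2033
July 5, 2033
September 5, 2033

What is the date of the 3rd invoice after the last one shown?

March 5, 2034

Gaps: 59, 61, 61, 62 days — not constant. Every event is on the 5th of the month.
Pattern: the 5th of every 2 months.
Next: November 2033 → November 5, 2033.
Next: January 2034 → January 5, 2034.
Next: March 2034 → March 5, 2034.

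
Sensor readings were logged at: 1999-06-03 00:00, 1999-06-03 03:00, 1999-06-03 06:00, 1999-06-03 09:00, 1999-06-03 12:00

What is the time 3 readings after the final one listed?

Gaps: 3, 3, 3, 3 hours — each event is 3 hours after the previous one.
1999-06-03 12:00 + 3 h = 1999-06-03 15:00.
1999-06-03 15:00 + 3 h = 1999-06-03 18:00.
1999-06-03 18:00 + 3 h = 1999-06-03 21:00.

1999-06-03 21:00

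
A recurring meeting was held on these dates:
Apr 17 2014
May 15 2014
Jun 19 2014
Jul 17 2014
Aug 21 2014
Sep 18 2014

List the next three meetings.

All dates are Thursdays, 28, 35, 28, 35, 28 days apart.
Specifically, the 3rd Thursday of each month.
October 2014 — 3rd Thursday is Oct 16 2014.
3rd Thursday of November 2014: Nov 20 2014.
3rd Thursday of December 2014: Dec 18 2014.

Oct 16 2014, Nov 20 2014, Dec 18 2014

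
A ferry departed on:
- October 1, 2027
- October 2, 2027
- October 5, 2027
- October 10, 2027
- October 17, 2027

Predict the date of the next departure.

October 26, 2027

Gaps: 1, 3, 5, 7 days — each gap is 2 larger than the previous one.
Next gap: 9 days. October 17, 2027 + 9 days = October 26, 2027.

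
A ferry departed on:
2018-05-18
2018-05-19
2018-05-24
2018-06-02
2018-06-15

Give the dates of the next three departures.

2018-07-02, 2018-07-23, 2018-08-17

Intervals are 1, 5, 9, 13 days — an arithmetic progression with common difference 4.
Next gap: 17 days. 2018-06-15 + 17 days = 2018-07-02.
Next gap: 21 days. 2018-07-02 + 21 days = 2018-07-23.
Next gap: 25 days. 2018-07-23 + 25 days = 2018-08-17.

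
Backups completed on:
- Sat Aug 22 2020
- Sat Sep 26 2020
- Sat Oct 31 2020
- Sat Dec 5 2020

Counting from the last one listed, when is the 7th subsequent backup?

Gaps between consecutive events: 35, 35, 35 days — a constant 35-day interval.
Sat Dec 5 2020 + 35 days = Sat Jan 9 2021.
Sat Jan 9 2021 + 35 days = Sat Feb 13 2021.
Sat Feb 13 2021 + 35 days = Sat Mar 20 2021.
Sat Mar 20 2021 + 35 days = Sat Apr 24 2021.
Sat Apr 24 2021 + 35 days = Sat May 29 2021.
Sat May 29 2021 + 35 days = Sat Jul 3 2021.
Sat Jul 3 2021 + 35 days = Sat Aug 7 2021.

Sat Aug 7 2021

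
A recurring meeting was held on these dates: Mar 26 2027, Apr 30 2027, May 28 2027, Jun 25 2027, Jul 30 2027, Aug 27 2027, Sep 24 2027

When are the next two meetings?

Every date is a Friday; gaps 35, 28, 28, 35, 28, 28 days.
Each is the last Friday of its month (at least one falls on the 29th or later, ruling out '4th Friday').
Last Friday of October 2027: Oct 29 2027.
November 2027 ends with Friday Nov 26 2027.

Oct 29 2027, Nov 26 2027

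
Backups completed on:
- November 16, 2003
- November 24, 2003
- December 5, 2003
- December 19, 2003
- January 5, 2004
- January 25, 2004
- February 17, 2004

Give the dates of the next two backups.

The spacing grows by 3 each time: 8, 11, 14, 17, 20, 23 days.
Next gap: 26 days. February 17, 2004 + 26 days = March 14, 2004.
Next gap: 29 days. March 14, 2004 + 29 days = April 12, 2004.

March 14, 2004; April 12, 2004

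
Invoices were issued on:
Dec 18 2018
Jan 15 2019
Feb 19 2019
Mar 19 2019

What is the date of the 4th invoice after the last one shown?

These are Tuesdays at 28- or 35-day spacing (28, 35, 28).
The pattern: 3rd Tuesday of the month.
3rd Tuesday of April 2019: Apr 16 2019.
May 2019 — 3rd Tuesday is May 21 2019.
June 2019 — 3rd Tuesday is Jun 18 2019.
3rd Tuesday of July 2019: Jul 16 2019.

Jul 16 2019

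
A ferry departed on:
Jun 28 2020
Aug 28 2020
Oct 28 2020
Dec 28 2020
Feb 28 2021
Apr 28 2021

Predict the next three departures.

Jun 28 2021, Aug 28 2021, Oct 28 2021

Each date is the 28th; the gaps (61, 61, 61, 62, 59) track the month lengths.
The rule is the 28th of every 2 months.
Next: June 2021 → Jun 28 2021.
August 2021: Aug 28 2021.
October 2021: Oct 28 2021.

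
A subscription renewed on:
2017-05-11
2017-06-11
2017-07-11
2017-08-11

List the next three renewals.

The day-of-month is always 11 (31, 30, 31 days between events).
So this recurs on the 11th of each month.
Next: September 2017 → 2017-09-11.
Next: October 2017 → 2017-10-11.
Next: November 2017 → 2017-11-11.

2017-09-11, 2017-10-11, 2017-11-11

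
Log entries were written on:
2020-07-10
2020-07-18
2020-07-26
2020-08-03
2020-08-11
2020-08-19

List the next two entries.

2020-08-27, 2020-09-04

The spacing is 8, 8, 8, 8, 8 days — always 8 days.
2020-08-19 + 8 days = 2020-08-27.
2020-08-27 + 8 days = 2020-09-04.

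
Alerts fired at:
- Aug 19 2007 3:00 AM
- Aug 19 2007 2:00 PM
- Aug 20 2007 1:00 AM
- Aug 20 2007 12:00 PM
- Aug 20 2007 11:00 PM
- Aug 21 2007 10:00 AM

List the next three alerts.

Gaps: 11, 11, 11, 11, 11 hours — each event is 11 hours after the previous one.
Aug 21 2007 10:00 AM + 11 h = Aug 21 2007 9:00 PM.
Aug 21 2007 9:00 PM + 11 h = Aug 22 2007 8:00 AM.
Aug 22 2007 8:00 AM + 11 h = Aug 22 2007 7:00 PM.

Aug 21 2007 9:00 PM, Aug 22 2007 8:00 AM, Aug 22 2007 7:00 PM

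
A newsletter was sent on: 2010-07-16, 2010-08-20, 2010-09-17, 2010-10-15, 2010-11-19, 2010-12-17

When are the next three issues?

2011-01-21, 2011-02-18, 2011-03-18

All dates are Fridays, 35, 28, 28, 35, 28 days apart.
Specifically, the 3rd Friday of each month.
January 2011 — 3rd Friday is 2011-01-21.
February 2011 — 3rd Friday is 2011-02-18.
March 2011 — 3rd Friday is 2011-03-18.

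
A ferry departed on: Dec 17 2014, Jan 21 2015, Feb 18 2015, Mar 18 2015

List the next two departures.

Apr 15 2015, May 20 2015

Gaps: 35, 28, 28 days — a mix of 28 and 35. Every date is a Wednesday.
Each is the 3rd Wednesday of its month.
3rd Wednesday of April 2015: Apr 15 2015.
3rd Wednesday of May 2015: May 20 2015.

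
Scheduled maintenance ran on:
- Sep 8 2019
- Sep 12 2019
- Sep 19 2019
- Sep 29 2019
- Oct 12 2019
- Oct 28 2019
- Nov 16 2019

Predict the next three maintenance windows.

Dec 8 2019, Jan 2 2020, Jan 30 2020

Gaps: 4, 7, 10, 13, 16, 19 days — each gap is 3 larger than the previous one.
Next gap: 22 days. Nov 16 2019 + 22 days = Dec 8 2019.
Next gap: 25 days. Dec 8 2019 + 25 days = Jan 2 2020.
Next gap: 28 days. Jan 2 2020 + 28 days = Jan 30 2020.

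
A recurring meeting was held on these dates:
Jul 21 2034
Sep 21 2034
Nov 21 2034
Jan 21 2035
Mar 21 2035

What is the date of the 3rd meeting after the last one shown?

Sep 21 2035

Each date is the 21st; the gaps (62, 61, 61, 59) track the month lengths.
The rule is the 21st of every 2 months.
May 2035: May 21 2035.
Next: July 2035 → Jul 21 2035.
Next: September 2035 → Sep 21 2035.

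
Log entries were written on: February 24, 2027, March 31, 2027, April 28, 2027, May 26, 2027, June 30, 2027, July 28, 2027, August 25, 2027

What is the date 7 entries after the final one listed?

March 29, 2028

These are Wednesdays with 35, 28, 28, 35, 28, 28-day gaps.
Each is the final Wednesday of its month — March 31, 2027 is past the 28th, so '4th Wednesday' doesn't fit.
Last Wednesday of September 2027: September 29, 2027.
October 2027 ends with Wednesday October 27, 2027.
Last Wednesday of November 2027: November 24, 2027.
Last Wednesday of December 2027: December 29, 2027.
January 2028 ends with Wednesday January 26, 2028.
Last Wednesday of February 2028: February 23, 2028.
Last Wednesday of March 2028: March 29, 2028.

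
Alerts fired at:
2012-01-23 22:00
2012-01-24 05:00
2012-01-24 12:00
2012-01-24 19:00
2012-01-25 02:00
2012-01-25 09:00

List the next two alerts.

2012-01-25 16:00, 2012-01-25 23:00

The interval is a steady 7 hours (7, 7, 7, 7, 7).
2012-01-25 09:00 + 7 h = 2012-01-25 16:00.
2012-01-25 16:00 + 7 h = 2012-01-25 23:00.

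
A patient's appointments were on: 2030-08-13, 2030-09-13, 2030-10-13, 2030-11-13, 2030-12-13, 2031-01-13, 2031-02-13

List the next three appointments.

The day-of-month is always 13 (31, 30, 31, 30, 31, 31 days between events).
So this recurs on the 13th of each month.
Next: March 2031 → 2031-03-13.
April 2031: 2031-04-13.
Next: May 2031 → 2031-05-13.

2031-03-13, 2031-04-13, 2031-05-13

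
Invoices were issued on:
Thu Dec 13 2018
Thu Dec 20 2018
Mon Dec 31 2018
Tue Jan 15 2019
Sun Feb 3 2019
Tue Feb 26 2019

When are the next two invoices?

Intervals are 7, 11, 15, 19, 23 days — an arithmetic progression with common difference 4.
Next gap: 27 days. Tue Feb 26 2019 + 27 days = Mon Mar 25 2019.
Next gap: 31 days. Mon Mar 25 2019 + 31 days = Thu Apr 25 2019.

Mon Mar 25 2019, Thu Apr 25 2019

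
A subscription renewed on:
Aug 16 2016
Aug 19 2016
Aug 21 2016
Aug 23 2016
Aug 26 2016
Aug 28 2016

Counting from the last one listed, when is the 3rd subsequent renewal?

Every event lands on a Tuesday or Friday or Sunday (gaps cycle 3, 2, 2, 3, 2).
So the schedule is: every Tuesday, Friday and Sunday.
The following Tuesday is Aug 30 2016.
Next Friday: Sep 2 2016.
The following Sunday is Sep 4 2016.

Sep 4 2016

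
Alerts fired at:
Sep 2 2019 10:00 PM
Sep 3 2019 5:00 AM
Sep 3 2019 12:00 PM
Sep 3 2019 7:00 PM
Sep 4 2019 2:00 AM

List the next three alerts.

The interval is a steady 7 hours (7, 7, 7, 7).
Sep 4 2019 2:00 AM + 7 h = Sep 4 2019 9:00 AM.
Sep 4 2019 9:00 AM + 7 h = Sep 4 2019 4:00 PM.
Sep 4 2019 4:00 PM + 7 h = Sep 4 2019 11:00 PM.

Sep 4 2019 9:00 AM, Sep 4 2019 4:00 PM, Sep 4 2019 11:00 PM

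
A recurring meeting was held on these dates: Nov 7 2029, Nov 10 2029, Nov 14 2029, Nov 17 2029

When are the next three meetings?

Every event lands on a Wednesday or Saturday (gaps cycle 3, 4, 3).
So the schedule is: every Wednesday and Saturday.
Next Wednesday: Nov 21 2029.
The following Saturday is Nov 24 2029.
The following Wednesday is Nov 28 2029.

Nov 21 2029, Nov 24 2029, Nov 28 2029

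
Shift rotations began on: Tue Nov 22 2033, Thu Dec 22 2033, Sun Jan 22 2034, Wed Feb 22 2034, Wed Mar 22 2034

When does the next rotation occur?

Sat Apr 22 2034

The day-of-month is always 22 (30, 31, 31, 28 days between events).
So this recurs on the 22nd of each month.
April 2034: Sat Apr 22 2034.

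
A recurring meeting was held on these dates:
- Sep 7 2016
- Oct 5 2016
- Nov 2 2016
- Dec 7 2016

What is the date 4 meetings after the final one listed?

These are Wednesdays at 28- or 35-day spacing (28, 28, 35).
The pattern: 1st Wednesday of the month.
January 2017 — 1st Wednesday is Jan 4 2017.
February 2017 — 1st Wednesday is Feb 1 2017.
March 2017 — 1st Wednesday is Mar 1 2017.
1st Wednesday of April 2017: Apr 5 2017.

Apr 5 2017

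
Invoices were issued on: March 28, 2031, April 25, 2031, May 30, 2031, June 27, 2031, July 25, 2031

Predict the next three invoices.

August 29, 2031; September 26, 2031; October 31, 2031

All Fridays; the gaps (28, 35, 28, 28) vary with month length.
This is the last Friday of each month.
August 2031 ends with Friday August 29, 2031.
Last Friday of September 2031: September 26, 2031.
October 2031 ends with Friday October 31, 2031.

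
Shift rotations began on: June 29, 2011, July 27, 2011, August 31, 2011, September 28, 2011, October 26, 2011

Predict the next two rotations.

All Wednesdays; the gaps (28, 35, 28, 28) vary with month length.
This is the last Wednesday of each month.
Last Wednesday of November 2011: November 30, 2011.
December 2011 ends with Wednesday December 28, 2011.

November 30, 2011; December 28, 2011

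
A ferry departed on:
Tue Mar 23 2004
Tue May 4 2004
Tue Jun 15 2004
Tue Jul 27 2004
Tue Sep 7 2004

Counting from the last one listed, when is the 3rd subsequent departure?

Gaps between consecutive events: 42, 42, 42, 42 days — a constant 42-day interval.
Tue Sep 7 2004 + 42 days = Tue Oct 19 2004.
Tue Oct 19 2004 + 42 days = Tue Nov 30 2004.
Tue Nov 30 2004 + 42 days = Tue Jan 11 2005.

Tue Jan 11 2005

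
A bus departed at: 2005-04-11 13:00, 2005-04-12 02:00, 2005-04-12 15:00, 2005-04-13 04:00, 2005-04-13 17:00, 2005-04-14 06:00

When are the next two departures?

Gaps: 13, 13, 13, 13, 13 hours — each event is 13 hours after the previous one.
2005-04-14 06:00 + 13 h = 2005-04-14 19:00.
2005-04-14 19:00 + 13 h = 2005-04-15 08:00.

2005-04-14 19:00, 2005-04-15 08:00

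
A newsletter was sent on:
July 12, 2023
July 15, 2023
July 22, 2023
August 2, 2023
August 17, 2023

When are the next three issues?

September 5, 2023; September 28, 2023; October 25, 2023

Gaps: 3, 7, 11, 15 days — each gap is 4 larger than the previous one.
Next gap: 19 days. August 17, 2023 + 19 days = September 5, 2023.
Next gap: 23 days. September 5, 2023 + 23 days = September 28, 2023.
Next gap: 27 days. September 28, 2023 + 27 days = October 25, 2023.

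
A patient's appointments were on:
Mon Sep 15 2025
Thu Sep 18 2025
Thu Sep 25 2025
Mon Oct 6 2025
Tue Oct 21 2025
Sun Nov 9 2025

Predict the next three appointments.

Tue Dec 2 2025, Mon Dec 29 2025, Thu Jan 29 2026

Gaps: 3, 7, 11, 15, 19 days — each gap is 4 larger than the previous one.
Next gap: 23 days. Sun Nov 9 2025 + 23 days = Tue Dec 2 2025.
Next gap: 27 days. Tue Dec 2 2025 + 27 days = Mon Dec 29 2025.
Next gap: 31 days. Mon Dec 29 2025 + 31 days = Thu Jan 29 2026.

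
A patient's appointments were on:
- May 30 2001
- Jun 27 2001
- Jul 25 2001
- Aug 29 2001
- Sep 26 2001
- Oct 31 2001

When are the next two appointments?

These are Wednesdays with 28, 28, 35, 28, 35-day gaps.
Each is the final Wednesday of its month — May 30 2001 is past the 28th, so '4th Wednesday' doesn't fit.
November 2001 ends with Wednesday Nov 28 2001.
December 2001 ends with Wednesday Dec 26 2001.

Nov 28 2001, Dec 26 2001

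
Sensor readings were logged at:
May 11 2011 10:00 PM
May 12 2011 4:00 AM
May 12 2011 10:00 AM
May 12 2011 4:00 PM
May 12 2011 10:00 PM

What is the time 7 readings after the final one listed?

May 14 2011 4:00 PM

Gaps: 6, 6, 6, 6 hours — each event is 6 hours after the previous one.
May 12 2011 10:00 PM + 6 h = May 13 2011 4:00 AM.
May 13 2011 4:00 AM + 6 h = May 13 2011 10:00 AM.
May 13 2011 10:00 AM + 6 h = May 13 2011 4:00 PM.
May 13 2011 4:00 PM + 6 h = May 13 2011 10:00 PM.
May 13 2011 10:00 PM + 6 h = May 14 2011 4:00 AM.
May 14 2011 4:00 AM + 6 h = May 14 2011 10:00 AM.
May 14 2011 10:00 AM + 6 h = May 14 2011 4:00 PM.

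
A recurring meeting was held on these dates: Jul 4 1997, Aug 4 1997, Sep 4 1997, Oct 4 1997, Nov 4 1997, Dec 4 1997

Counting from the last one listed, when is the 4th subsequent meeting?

Apr 4 1998

Gaps: 31, 31, 30, 31, 30 days — not constant. Every event is on the 4th of the month.
Pattern: the 4th of each month.
January 1998: Jan 4 1998.
February 1998: Feb 4 1998.
Next: March 1998 → Mar 4 1998.
April 1998: Apr 4 1998.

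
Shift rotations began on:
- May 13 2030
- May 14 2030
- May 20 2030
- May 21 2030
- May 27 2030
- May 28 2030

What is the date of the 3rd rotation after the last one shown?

Gaps: 1, 6, 1, 6, 1 days — not constant, but cyclic with period 2.
The events fall on every Monday and Tuesday.
Next Monday: Jun 3 2030.
Next Tuesday: Jun 4 2030.
Next Monday: Jun 10 2030.

Jun 10 2030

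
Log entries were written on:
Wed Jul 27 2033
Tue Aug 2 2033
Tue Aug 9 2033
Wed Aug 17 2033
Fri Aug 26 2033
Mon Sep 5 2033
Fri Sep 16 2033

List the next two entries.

Wed Sep 28 2033, Tue Oct 11 2033

Gaps: 6, 7, 8, 9, 10, 11 days — each gap is 1 larger than the previous one.
Next gap: 12 days. Fri Sep 16 2033 + 12 days = Wed Sep 28 2033.
Next gap: 13 days. Wed Sep 28 2033 + 13 days = Tue Oct 11 2033.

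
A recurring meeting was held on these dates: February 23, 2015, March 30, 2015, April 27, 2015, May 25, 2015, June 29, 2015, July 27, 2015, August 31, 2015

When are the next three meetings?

September 28, 2015; October 26, 2015; November 30, 2015

These are Mondays with 35, 28, 28, 35, 28, 35-day gaps.
Each is the final Monday of its month — March 30, 2015 is past the 28th, so '4th Monday' doesn't fit.
Last Monday of September 2015: September 28, 2015.
Last Monday of October 2015: October 26, 2015.
November 2015 ends with Monday November 30, 2015.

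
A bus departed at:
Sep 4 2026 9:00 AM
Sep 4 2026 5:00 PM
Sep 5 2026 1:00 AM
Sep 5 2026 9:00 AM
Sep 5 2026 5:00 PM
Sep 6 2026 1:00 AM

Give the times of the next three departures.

Sep 6 2026 9:00 AM, Sep 6 2026 5:00 PM, Sep 7 2026 1:00 AM

Gaps: 8, 8, 8, 8, 8 hours — each event is 8 hours after the previous one.
Sep 6 2026 1:00 AM + 8 h = Sep 6 2026 9:00 AM.
Sep 6 2026 9:00 AM + 8 h = Sep 6 2026 5:00 PM.
Sep 6 2026 5:00 PM + 8 h = Sep 7 2026 1:00 AM.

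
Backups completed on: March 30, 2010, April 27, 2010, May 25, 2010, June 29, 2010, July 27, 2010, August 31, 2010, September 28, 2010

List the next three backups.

All Tuesdays; the gaps (28, 28, 35, 28, 35, 28) vary with month length.
This is the last Tuesday of each month.
October 2010 ends with Tuesday October 26, 2010.
Last Tuesday of November 2010: November 30, 2010.
December 2010 ends with Tuesday December 28, 2010.

October 26, 2010; November 30, 2010; December 28, 2010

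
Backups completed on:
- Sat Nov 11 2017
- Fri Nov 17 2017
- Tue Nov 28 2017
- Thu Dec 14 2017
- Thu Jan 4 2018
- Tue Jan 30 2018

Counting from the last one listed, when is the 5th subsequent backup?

Intervals are 6, 11, 16, 21, 26 days — an arithmetic progression with common difference 5.
Next gap: 31 days. Tue Jan 30 2018 + 31 days = Fri Mar 2 2018.
Next gap: 36 days. Fri Mar 2 2018 + 36 days = Sat Apr 7 2018.
Next gap: 41 days. Sat Apr 7 2018 + 41 days = Fri May 18 2018.
Next gap: 46 days. Fri May 18 2018 + 46 days = Tue Jul 3 2018.
Next gap: 51 days. Tue Jul 3 2018 + 51 days = Thu Aug 23 2018.

Thu Aug 23 2018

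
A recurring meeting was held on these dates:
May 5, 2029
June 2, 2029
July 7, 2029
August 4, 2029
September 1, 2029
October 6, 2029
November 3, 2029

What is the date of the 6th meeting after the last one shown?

May 4, 2030

These are Saturdays at 28- or 35-day spacing (28, 35, 28, 28, 35, 28).
The pattern: 1st Saturday of the month.
1st Saturday of December 2029: December 1, 2029.
1st Saturday of January 2030: January 5, 2030.
February 2030 — 1st Saturday is February 2, 2030.
March 2030 — 1st Saturday is March 2, 2030.
April 2030 — 1st Saturday is April 6, 2030.
1st Saturday of May 2030: May 4, 2030.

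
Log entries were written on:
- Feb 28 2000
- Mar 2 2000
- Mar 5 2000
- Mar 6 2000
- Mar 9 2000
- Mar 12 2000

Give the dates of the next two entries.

The gap pattern 3, 3, 1, 3, 3 repeats every 3 events.
These are the Mondays, Thursdays and Sundays of each week.
Next Monday: Mar 13 2000.
Next Thursday: Mar 16 2000.

Mar 13 2000, Mar 16 2000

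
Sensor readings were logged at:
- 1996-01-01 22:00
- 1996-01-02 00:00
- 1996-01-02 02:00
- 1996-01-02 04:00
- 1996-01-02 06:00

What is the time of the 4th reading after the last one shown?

1996-01-02 14:00

Gaps: 2, 2, 2, 2 hours — each event is 2 hours after the previous one.
1996-01-02 06:00 + 2 h = 1996-01-02 08:00.
1996-01-02 08:00 + 2 h = 1996-01-02 10:00.
1996-01-02 10:00 + 2 h = 1996-01-02 12:00.
1996-01-02 12:00 + 2 h = 1996-01-02 14:00.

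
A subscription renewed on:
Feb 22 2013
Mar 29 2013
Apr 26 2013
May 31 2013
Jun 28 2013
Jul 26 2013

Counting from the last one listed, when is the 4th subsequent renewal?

These are Fridays with 35, 28, 35, 28, 28-day gaps.
Each is the final Friday of its month — Mar 29 2013 is past the 28th, so '4th Friday' doesn't fit.
Last Friday of August 2013: Aug 30 2013.
Last Friday of September 2013: Sep 27 2013.
October 2013 ends with Friday Oct 25 2013.
November 2013 ends with Friday Nov 29 2013.

Nov 29 2013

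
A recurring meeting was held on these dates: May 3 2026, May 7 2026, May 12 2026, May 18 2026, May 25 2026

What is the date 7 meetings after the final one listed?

Aug 10 2026

Gaps: 4, 5, 6, 7 days — each gap is 1 larger than the previous one.
Next gap: 8 days. May 25 2026 + 8 days = Jun 2 2026.
Next gap: 9 days. Jun 2 2026 + 9 days = Jun 11 2026.
Next gap: 10 days. Jun 11 2026 + 10 days = Jun 21 2026.
Next gap: 11 days. Jun 21 2026 + 11 days = Jul 2 2026.
Next gap: 12 days. Jul 2 2026 + 12 days = Jul 14 2026.
Next gap: 13 days. Jul 14 2026 + 13 days = Jul 27 2026.
Next gap: 14 days. Jul 27 2026 + 14 days = Aug 10 2026.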